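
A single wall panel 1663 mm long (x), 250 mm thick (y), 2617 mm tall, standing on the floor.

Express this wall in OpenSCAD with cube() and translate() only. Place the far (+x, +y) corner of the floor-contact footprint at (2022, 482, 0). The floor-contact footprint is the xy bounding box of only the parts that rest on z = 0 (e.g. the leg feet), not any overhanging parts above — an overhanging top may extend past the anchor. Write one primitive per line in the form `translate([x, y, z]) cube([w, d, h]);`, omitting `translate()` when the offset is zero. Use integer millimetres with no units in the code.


translate([359, 232, 0]) cube([1663, 250, 2617]);


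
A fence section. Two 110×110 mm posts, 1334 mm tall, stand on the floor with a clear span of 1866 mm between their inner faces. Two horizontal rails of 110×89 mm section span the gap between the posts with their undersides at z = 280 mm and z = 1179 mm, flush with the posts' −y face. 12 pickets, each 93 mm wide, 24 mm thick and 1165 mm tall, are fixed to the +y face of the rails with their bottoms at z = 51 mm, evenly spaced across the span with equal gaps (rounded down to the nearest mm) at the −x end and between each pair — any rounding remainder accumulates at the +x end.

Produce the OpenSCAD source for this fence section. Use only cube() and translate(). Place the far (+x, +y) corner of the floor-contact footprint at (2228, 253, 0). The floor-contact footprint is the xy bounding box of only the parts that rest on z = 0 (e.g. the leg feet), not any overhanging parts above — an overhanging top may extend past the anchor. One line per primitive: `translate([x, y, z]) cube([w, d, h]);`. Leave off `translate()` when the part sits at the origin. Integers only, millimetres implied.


translate([142, 143, 0]) cube([110, 110, 1334]);
translate([2118, 143, 0]) cube([110, 110, 1334]);
translate([252, 143, 280]) cube([1866, 110, 89]);
translate([252, 143, 1179]) cube([1866, 110, 89]);
translate([309, 253, 51]) cube([93, 24, 1165]);
translate([459, 253, 51]) cube([93, 24, 1165]);
translate([609, 253, 51]) cube([93, 24, 1165]);
translate([759, 253, 51]) cube([93, 24, 1165]);
translate([909, 253, 51]) cube([93, 24, 1165]);
translate([1059, 253, 51]) cube([93, 24, 1165]);
translate([1209, 253, 51]) cube([93, 24, 1165]);
translate([1359, 253, 51]) cube([93, 24, 1165]);
translate([1509, 253, 51]) cube([93, 24, 1165]);
translate([1659, 253, 51]) cube([93, 24, 1165]);
translate([1809, 253, 51]) cube([93, 24, 1165]);
translate([1959, 253, 51]) cube([93, 24, 1165]);


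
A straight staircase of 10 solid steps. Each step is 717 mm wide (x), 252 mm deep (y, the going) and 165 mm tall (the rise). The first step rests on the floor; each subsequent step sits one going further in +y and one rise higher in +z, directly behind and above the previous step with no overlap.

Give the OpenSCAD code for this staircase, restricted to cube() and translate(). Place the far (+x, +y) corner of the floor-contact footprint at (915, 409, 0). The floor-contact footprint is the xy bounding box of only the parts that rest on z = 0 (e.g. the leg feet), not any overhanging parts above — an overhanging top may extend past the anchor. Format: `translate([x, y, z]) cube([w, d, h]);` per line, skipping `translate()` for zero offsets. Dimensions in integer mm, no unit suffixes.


translate([198, 157, 0]) cube([717, 252, 165]);
translate([198, 409, 165]) cube([717, 252, 165]);
translate([198, 661, 330]) cube([717, 252, 165]);
translate([198, 913, 495]) cube([717, 252, 165]);
translate([198, 1165, 660]) cube([717, 252, 165]);
translate([198, 1417, 825]) cube([717, 252, 165]);
translate([198, 1669, 990]) cube([717, 252, 165]);
translate([198, 1921, 1155]) cube([717, 252, 165]);
translate([198, 2173, 1320]) cube([717, 252, 165]);
translate([198, 2425, 1485]) cube([717, 252, 165]);


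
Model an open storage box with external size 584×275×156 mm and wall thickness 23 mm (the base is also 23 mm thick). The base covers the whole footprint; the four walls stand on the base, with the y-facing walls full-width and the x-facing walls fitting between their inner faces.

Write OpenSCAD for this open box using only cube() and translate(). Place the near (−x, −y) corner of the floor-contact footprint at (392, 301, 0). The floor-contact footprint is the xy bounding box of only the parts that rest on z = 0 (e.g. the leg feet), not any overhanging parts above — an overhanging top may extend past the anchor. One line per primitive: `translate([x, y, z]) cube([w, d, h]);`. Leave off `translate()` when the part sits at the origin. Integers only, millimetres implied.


translate([392, 301, 0]) cube([584, 275, 23]);
translate([392, 301, 23]) cube([584, 23, 133]);
translate([392, 553, 23]) cube([584, 23, 133]);
translate([392, 324, 23]) cube([23, 229, 133]);
translate([953, 324, 23]) cube([23, 229, 133]);


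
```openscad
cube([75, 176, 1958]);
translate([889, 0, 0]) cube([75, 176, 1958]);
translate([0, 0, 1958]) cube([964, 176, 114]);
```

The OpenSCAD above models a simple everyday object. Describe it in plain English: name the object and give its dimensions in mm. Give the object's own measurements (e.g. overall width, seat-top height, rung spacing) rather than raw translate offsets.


A door frame. The clear opening is 814 mm wide and 1958 mm high. Two 75 mm wide jambs, 176 mm deep, stand either side of the opening from the floor to the top of the opening. A 114 mm thick head sits across the top of both jambs, spanning the full outside width of the frame.


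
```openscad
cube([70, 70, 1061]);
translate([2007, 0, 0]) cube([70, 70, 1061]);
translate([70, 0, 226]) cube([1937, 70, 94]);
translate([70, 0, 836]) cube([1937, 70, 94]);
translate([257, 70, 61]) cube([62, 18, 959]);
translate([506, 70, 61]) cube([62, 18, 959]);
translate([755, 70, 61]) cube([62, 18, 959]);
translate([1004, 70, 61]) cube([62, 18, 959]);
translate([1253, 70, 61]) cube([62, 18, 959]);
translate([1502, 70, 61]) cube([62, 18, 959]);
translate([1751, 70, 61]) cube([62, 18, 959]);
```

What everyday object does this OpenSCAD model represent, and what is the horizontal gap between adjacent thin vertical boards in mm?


A fence section. The picket gap is 187 mm.

Two posts, two rails, 7 pickets — a fence section. Span 1937 mm holds 7 pickets of 62 mm with 8 equal gaps: ⌊(1937 − 7·62) / 8⌋ = 187 mm.


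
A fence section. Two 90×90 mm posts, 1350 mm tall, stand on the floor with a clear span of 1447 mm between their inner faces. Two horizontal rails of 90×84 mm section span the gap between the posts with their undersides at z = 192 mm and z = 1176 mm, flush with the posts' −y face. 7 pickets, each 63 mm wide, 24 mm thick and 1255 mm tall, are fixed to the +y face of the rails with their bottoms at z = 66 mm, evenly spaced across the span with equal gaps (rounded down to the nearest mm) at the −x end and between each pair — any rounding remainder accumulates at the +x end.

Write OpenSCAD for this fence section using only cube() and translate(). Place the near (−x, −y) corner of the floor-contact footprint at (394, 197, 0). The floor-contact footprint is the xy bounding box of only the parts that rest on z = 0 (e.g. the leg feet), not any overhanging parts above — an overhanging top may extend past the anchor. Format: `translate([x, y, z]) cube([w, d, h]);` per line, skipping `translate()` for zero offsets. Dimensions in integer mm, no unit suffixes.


translate([394, 197, 0]) cube([90, 90, 1350]);
translate([1931, 197, 0]) cube([90, 90, 1350]);
translate([484, 197, 192]) cube([1447, 90, 84]);
translate([484, 197, 1176]) cube([1447, 90, 84]);
translate([609, 287, 66]) cube([63, 24, 1255]);
translate([797, 287, 66]) cube([63, 24, 1255]);
translate([985, 287, 66]) cube([63, 24, 1255]);
translate([1173, 287, 66]) cube([63, 24, 1255]);
translate([1361, 287, 66]) cube([63, 24, 1255]);
translate([1549, 287, 66]) cube([63, 24, 1255]);
translate([1737, 287, 66]) cube([63, 24, 1255]);


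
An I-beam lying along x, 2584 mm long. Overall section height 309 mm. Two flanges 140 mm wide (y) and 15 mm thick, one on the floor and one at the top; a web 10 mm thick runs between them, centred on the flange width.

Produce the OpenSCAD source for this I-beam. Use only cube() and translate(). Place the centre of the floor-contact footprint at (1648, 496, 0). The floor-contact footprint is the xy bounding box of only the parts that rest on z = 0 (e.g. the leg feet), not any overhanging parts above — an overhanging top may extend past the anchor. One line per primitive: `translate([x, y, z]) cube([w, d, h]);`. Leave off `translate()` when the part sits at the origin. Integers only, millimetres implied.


translate([356, 426, 0]) cube([2584, 140, 15]);
translate([356, 491, 15]) cube([2584, 10, 279]);
translate([356, 426, 294]) cube([2584, 140, 15]);


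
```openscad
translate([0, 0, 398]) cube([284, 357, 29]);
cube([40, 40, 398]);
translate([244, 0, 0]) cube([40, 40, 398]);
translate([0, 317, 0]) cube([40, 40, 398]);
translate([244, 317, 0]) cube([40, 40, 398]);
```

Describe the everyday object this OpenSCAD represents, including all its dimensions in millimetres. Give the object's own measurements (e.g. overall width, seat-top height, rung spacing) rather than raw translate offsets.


A simple wooden stool: a rectangular seat 284 mm (x) by 357 mm (y), 29 mm thick, top face at z = 427 mm, on four square legs, each 40×40 mm in cross-section. The legs rest on z = 0, each flush with a corner of the seat.


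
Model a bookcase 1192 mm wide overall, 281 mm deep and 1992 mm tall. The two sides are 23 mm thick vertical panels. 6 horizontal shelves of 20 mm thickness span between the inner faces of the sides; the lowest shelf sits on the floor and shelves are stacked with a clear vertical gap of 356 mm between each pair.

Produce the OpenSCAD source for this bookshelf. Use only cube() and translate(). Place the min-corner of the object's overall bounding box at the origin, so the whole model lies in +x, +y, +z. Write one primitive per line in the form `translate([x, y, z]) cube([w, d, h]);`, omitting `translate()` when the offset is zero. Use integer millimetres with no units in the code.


cube([23, 281, 1992]);
translate([1169, 0, 0]) cube([23, 281, 1992]);
translate([23, 0, 0]) cube([1146, 281, 20]);
translate([23, 0, 376]) cube([1146, 281, 20]);
translate([23, 0, 752]) cube([1146, 281, 20]);
translate([23, 0, 1128]) cube([1146, 281, 20]);
translate([23, 0, 1504]) cube([1146, 281, 20]);
translate([23, 0, 1880]) cube([1146, 281, 20]);


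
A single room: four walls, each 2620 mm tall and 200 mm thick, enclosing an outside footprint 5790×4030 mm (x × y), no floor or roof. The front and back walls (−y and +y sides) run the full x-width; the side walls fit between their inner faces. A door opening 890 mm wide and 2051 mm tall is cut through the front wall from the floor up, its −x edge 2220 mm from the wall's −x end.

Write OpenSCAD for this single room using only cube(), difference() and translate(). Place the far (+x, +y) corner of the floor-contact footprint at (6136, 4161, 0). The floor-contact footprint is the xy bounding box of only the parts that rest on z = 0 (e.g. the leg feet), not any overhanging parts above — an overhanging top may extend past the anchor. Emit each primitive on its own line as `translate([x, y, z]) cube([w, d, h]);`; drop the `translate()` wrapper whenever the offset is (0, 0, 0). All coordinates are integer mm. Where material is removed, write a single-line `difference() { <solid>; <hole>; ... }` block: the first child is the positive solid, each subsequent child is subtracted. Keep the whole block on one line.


difference() { translate([346, 131, 0]) cube([5790, 200, 2620]); translate([2566, 131, 0]) cube([890, 200, 2051]); }
translate([346, 3961, 0]) cube([5790, 200, 2620]);
translate([346, 331, 0]) cube([200, 3630, 2620]);
translate([5936, 331, 0]) cube([200, 3630, 2620]);


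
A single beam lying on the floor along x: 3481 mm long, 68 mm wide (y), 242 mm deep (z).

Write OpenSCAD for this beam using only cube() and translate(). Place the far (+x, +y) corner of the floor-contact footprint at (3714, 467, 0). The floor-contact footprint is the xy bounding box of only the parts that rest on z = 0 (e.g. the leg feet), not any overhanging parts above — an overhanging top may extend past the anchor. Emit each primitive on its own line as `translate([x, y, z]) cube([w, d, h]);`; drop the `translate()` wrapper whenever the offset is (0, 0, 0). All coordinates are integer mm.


translate([233, 399, 0]) cube([3481, 68, 242]);


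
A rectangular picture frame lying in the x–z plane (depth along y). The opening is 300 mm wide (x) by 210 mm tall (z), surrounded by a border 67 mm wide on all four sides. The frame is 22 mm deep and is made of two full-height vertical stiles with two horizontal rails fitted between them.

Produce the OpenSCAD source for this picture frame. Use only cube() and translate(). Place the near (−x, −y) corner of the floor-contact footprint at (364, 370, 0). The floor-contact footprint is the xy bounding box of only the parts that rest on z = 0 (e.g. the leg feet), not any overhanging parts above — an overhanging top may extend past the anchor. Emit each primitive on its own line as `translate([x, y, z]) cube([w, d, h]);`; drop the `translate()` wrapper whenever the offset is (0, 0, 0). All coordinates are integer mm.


translate([364, 370, 0]) cube([67, 22, 344]);
translate([731, 370, 0]) cube([67, 22, 344]);
translate([431, 370, 0]) cube([300, 22, 67]);
translate([431, 370, 277]) cube([300, 22, 67]);


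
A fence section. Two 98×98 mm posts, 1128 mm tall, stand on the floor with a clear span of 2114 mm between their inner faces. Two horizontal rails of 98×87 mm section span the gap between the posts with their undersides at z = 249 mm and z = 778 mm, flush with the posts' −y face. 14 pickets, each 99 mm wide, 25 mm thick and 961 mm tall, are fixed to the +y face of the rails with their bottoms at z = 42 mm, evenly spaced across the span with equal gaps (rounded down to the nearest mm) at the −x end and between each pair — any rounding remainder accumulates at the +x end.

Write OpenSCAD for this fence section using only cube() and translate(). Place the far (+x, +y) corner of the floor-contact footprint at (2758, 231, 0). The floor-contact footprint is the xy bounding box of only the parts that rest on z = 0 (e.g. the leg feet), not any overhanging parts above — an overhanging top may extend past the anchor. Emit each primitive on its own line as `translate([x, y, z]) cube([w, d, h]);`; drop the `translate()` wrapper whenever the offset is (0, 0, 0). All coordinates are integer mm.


translate([448, 133, 0]) cube([98, 98, 1128]);
translate([2660, 133, 0]) cube([98, 98, 1128]);
translate([546, 133, 249]) cube([2114, 98, 87]);
translate([546, 133, 778]) cube([2114, 98, 87]);
translate([594, 231, 42]) cube([99, 25, 961]);
translate([741, 231, 42]) cube([99, 25, 961]);
translate([888, 231, 42]) cube([99, 25, 961]);
translate([1035, 231, 42]) cube([99, 25, 961]);
translate([1182, 231, 42]) cube([99, 25, 961]);
translate([1329, 231, 42]) cube([99, 25, 961]);
translate([1476, 231, 42]) cube([99, 25, 961]);
translate([1623, 231, 42]) cube([99, 25, 961]);
translate([1770, 231, 42]) cube([99, 25, 961]);
translate([1917, 231, 42]) cube([99, 25, 961]);
translate([2064, 231, 42]) cube([99, 25, 961]);
translate([2211, 231, 42]) cube([99, 25, 961]);
translate([2358, 231, 42]) cube([99, 25, 961]);
translate([2505, 231, 42]) cube([99, 25, 961]);


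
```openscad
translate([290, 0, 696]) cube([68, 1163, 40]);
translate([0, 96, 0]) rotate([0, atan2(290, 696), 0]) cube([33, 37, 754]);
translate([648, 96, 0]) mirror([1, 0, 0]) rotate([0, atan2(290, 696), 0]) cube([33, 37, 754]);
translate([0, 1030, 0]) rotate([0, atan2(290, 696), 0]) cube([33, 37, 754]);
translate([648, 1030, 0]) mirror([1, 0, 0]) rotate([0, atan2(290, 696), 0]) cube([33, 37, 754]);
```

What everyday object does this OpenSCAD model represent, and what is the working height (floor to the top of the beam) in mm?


A sawhorse. The overall height is 736 mm.

A beam across two mirrored pairs of raked legs — a sawhorse. The beam's underside is at z = 696 (matching the legs' vertical rise in atan2(290, 696)) and the beam is 40 mm tall, so its top is at 696 + 40 = 736 mm. The raked legs top out at the beam's underside, so that is the highest point.


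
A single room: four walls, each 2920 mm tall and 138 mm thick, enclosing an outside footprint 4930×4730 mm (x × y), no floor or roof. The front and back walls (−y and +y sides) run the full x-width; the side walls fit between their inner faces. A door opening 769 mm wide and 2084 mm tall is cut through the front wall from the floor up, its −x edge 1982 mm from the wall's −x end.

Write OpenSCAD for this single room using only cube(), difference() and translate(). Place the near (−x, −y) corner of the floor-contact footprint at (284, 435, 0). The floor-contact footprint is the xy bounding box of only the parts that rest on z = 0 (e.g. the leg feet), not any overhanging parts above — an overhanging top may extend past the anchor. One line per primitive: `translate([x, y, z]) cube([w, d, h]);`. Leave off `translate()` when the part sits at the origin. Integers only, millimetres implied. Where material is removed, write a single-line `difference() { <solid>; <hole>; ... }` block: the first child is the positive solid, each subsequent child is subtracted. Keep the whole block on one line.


difference() { translate([284, 435, 0]) cube([4930, 138, 2920]); translate([2266, 435, 0]) cube([769, 138, 2084]); }
translate([284, 5027, 0]) cube([4930, 138, 2920]);
translate([284, 573, 0]) cube([138, 4454, 2920]);
translate([5076, 573, 0]) cube([138, 4454, 2920]);


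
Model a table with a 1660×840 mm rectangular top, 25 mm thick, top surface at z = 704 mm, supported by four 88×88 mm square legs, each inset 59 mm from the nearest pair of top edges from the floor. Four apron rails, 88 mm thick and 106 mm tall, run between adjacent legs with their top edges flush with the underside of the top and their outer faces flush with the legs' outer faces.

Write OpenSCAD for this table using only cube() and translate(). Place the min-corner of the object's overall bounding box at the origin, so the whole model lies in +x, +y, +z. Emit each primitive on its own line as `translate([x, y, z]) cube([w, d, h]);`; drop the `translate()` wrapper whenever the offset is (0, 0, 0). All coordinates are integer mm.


// leg_h = 704 - 25 = 679
// apron z = 679 - 106 = 573
translate([0, 0, 679]) cube([1660, 840, 25]);
translate([59, 59, 0]) cube([88, 88, 679]);
translate([1513, 59, 0]) cube([88, 88, 679]);
translate([59, 693, 0]) cube([88, 88, 679]);
translate([1513, 693, 0]) cube([88, 88, 679]);
translate([147, 59, 573]) cube([1366, 88, 106]);
translate([147, 693, 573]) cube([1366, 88, 106]);
translate([59, 147, 573]) cube([88, 546, 106]);
translate([1513, 147, 573]) cube([88, 546, 106]);


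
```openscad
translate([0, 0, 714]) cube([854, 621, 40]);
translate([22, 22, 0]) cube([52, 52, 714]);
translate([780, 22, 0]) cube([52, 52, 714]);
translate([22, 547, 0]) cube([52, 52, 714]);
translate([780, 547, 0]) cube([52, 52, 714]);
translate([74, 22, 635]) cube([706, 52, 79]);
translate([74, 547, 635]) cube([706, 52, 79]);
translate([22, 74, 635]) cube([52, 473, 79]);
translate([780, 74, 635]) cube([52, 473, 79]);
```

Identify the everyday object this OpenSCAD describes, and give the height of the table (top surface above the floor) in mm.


A table. The table height is 754 mm.

A 854×621×40 slab sits at z = 714 on four 52 mm square posts — a table. The top surface is at 714 + 40 = 754 mm.


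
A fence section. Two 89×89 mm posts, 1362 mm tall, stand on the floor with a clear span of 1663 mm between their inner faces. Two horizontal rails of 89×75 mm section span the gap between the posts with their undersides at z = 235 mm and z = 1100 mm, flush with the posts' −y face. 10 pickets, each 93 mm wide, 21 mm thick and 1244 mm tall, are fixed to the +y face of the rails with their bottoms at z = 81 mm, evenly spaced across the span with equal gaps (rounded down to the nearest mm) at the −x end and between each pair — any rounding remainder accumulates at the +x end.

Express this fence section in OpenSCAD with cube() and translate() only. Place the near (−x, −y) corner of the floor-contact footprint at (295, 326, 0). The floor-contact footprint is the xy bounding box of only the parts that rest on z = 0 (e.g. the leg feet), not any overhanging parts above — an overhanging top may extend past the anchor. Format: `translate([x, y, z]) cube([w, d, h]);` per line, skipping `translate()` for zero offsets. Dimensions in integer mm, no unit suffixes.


translate([295, 326, 0]) cube([89, 89, 1362]);
translate([2047, 326, 0]) cube([89, 89, 1362]);
translate([384, 326, 235]) cube([1663, 89, 75]);
translate([384, 326, 1100]) cube([1663, 89, 75]);
translate([450, 415, 81]) cube([93, 21, 1244]);
translate([609, 415, 81]) cube([93, 21, 1244]);
translate([768, 415, 81]) cube([93, 21, 1244]);
translate([927, 415, 81]) cube([93, 21, 1244]);
translate([1086, 415, 81]) cube([93, 21, 1244]);
translate([1245, 415, 81]) cube([93, 21, 1244]);
translate([1404, 415, 81]) cube([93, 21, 1244]);
translate([1563, 415, 81]) cube([93, 21, 1244]);
translate([1722, 415, 81]) cube([93, 21, 1244]);
translate([1881, 415, 81]) cube([93, 21, 1244]);


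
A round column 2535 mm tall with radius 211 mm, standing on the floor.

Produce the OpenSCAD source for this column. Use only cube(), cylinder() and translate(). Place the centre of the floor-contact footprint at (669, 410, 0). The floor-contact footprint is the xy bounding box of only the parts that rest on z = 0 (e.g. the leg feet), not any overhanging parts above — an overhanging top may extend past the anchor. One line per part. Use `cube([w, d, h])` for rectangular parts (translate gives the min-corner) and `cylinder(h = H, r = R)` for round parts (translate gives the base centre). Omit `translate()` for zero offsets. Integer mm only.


translate([669, 410, 0]) cylinder(h = 2535, r = 211);


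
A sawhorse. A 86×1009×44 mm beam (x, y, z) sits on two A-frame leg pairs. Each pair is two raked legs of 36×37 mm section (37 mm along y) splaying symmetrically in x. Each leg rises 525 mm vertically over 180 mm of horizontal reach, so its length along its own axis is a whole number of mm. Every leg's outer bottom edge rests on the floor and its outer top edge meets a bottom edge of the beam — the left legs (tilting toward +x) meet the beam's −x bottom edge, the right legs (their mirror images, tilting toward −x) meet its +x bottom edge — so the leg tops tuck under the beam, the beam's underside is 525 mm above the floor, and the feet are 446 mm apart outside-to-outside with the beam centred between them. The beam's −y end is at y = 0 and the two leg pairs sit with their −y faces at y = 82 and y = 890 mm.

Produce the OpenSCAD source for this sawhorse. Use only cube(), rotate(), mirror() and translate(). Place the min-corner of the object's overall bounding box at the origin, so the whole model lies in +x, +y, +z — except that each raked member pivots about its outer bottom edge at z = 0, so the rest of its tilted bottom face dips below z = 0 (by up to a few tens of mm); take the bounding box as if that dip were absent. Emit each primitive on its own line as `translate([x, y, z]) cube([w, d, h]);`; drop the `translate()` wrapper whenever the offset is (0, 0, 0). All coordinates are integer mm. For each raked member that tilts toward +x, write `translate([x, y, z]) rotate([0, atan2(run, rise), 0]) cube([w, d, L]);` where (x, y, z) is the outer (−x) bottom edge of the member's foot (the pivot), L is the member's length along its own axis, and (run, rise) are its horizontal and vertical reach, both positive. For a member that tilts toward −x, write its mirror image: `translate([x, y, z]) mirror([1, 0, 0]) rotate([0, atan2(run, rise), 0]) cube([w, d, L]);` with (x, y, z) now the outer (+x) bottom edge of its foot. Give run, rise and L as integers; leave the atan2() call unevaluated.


translate([180, 0, 525]) cube([86, 1009, 44]);
translate([0, 82, 0]) rotate([0, atan2(180, 525), 0]) cube([36, 37, 555]);
translate([446, 82, 0]) mirror([1, 0, 0]) rotate([0, atan2(180, 525), 0]) cube([36, 37, 555]);
translate([0, 890, 0]) rotate([0, atan2(180, 525), 0]) cube([36, 37, 555]);
translate([446, 890, 0]) mirror([1, 0, 0]) rotate([0, atan2(180, 525), 0]) cube([36, 37, 555]);


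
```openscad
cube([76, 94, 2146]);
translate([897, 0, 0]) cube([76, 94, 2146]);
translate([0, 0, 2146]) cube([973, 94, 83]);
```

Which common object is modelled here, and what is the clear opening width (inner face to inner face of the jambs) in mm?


A door frame. The clear opening width is 821 mm.

Two 2146 mm tall posts with a header on top — a door frame. The left jamb is 76 mm wide at x = 0; the right jamb starts at x = 897. The clear opening is 897 − 76 = 821 mm.


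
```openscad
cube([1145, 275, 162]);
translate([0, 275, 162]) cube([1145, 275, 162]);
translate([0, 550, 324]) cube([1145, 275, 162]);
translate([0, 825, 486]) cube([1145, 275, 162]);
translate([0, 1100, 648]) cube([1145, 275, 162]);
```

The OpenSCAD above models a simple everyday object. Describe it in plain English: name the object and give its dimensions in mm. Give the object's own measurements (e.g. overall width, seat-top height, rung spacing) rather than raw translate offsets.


A straight staircase of 5 solid steps. Each step is 1145 mm wide (x), 275 mm deep (y, the going) and 162 mm tall (the rise). The first step rests on the floor; each subsequent step sits one going further in +y and one rise higher in +z, directly behind and above the previous step with no overlap.


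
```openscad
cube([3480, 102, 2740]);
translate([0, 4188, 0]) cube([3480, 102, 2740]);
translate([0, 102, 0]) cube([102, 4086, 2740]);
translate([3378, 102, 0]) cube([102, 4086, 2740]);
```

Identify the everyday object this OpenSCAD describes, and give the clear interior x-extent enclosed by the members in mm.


A house (or room) frame. The interior width is 3276 mm.

Four 2740 mm walls enclosing a rectangle with no floor or roof — a room or house frame. Outside width is 3480 mm and wall thickness is 102 mm, so the interior width is 3480 − 2 × 102 = 3276 mm.


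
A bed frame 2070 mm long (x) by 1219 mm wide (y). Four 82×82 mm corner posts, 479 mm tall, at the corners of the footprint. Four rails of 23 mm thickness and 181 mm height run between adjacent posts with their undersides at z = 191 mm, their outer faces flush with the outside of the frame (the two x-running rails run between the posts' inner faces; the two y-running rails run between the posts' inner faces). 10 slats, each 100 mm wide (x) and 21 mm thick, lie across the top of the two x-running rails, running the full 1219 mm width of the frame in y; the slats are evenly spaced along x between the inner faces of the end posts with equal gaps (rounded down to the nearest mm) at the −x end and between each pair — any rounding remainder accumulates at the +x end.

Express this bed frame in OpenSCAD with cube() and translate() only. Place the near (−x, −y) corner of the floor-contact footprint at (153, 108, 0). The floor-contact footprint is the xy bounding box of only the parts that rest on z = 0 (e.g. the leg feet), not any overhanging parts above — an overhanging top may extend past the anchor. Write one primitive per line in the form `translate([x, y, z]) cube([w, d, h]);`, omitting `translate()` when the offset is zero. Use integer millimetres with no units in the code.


// slat z = rail_z + rail_h = 191 + 181 = 372
// slat gap = ⌊(1906 − 10·100) / 11⌋ = 82
translate([153, 108, 0]) cube([82, 82, 479]);
translate([153, 1245, 0]) cube([82, 82, 479]);
translate([2141, 108, 0]) cube([82, 82, 479]);
translate([2141, 1245, 0]) cube([82, 82, 479]);
translate([235, 108, 191]) cube([1906, 23, 181]);
translate([235, 1304, 191]) cube([1906, 23, 181]);
translate([153, 190, 191]) cube([23, 1055, 181]);
translate([2200, 190, 191]) cube([23, 1055, 181]);
translate([317, 108, 372]) cube([100, 1219, 21]);
translate([499, 108, 372]) cube([100, 1219, 21]);
translate([681, 108, 372]) cube([100, 1219, 21]);
translate([863, 108, 372]) cube([100, 1219, 21]);
translate([1045, 108, 372]) cube([100, 1219, 21]);
translate([1227, 108, 372]) cube([100, 1219, 21]);
translate([1409, 108, 372]) cube([100, 1219, 21]);
translate([1591, 108, 372]) cube([100, 1219, 21]);
translate([1773, 108, 372]) cube([100, 1219, 21]);
translate([1955, 108, 372]) cube([100, 1219, 21]);


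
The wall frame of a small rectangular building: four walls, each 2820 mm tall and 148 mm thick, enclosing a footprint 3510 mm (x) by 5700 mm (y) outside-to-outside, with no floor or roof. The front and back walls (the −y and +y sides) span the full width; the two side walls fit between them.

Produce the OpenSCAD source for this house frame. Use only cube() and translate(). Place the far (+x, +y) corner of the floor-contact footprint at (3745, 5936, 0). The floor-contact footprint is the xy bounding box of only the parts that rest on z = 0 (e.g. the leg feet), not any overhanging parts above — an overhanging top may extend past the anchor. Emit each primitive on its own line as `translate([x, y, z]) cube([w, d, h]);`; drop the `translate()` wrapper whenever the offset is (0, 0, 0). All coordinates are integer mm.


translate([235, 236, 0]) cube([3510, 148, 2820]);
translate([235, 5788, 0]) cube([3510, 148, 2820]);
translate([235, 384, 0]) cube([148, 5404, 2820]);
translate([3597, 384, 0]) cube([148, 5404, 2820]);


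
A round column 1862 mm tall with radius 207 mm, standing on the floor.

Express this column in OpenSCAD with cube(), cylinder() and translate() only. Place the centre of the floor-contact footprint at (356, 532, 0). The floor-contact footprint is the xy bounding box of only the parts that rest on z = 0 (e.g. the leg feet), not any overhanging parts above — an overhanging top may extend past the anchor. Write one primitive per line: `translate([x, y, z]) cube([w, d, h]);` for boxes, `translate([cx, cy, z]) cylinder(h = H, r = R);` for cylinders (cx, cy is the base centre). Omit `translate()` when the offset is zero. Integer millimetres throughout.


translate([356, 532, 0]) cylinder(h = 1862, r = 207);


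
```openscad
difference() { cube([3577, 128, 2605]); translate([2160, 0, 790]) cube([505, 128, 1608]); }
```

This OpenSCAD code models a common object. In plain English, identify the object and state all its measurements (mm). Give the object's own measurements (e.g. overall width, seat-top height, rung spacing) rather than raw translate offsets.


A wall 3577 mm long (x), 128 mm thick (y), 2605 mm tall, with a rectangular window opening cut through it. The opening is 505 mm wide and 1608 mm tall; its sill is at z = 790 mm and its near (−x) edge is 2160 mm from the wall's −x end. The opening passes through the full wall thickness.


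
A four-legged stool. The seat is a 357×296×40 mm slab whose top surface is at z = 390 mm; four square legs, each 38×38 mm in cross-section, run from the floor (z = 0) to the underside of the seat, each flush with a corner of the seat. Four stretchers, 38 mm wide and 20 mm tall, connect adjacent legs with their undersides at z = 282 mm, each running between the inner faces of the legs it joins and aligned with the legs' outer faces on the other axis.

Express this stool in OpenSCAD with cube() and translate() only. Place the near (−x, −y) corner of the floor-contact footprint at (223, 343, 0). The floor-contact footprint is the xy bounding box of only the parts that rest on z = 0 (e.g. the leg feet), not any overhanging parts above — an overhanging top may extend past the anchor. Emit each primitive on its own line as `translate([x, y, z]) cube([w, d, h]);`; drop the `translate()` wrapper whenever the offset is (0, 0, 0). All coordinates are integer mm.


translate([223, 343, 350]) cube([357, 296, 40]);
translate([223, 343, 0]) cube([38, 38, 350]);
translate([542, 343, 0]) cube([38, 38, 350]);
translate([223, 601, 0]) cube([38, 38, 350]);
translate([542, 601, 0]) cube([38, 38, 350]);
translate([261, 343, 282]) cube([281, 38, 20]);
translate([261, 601, 282]) cube([281, 38, 20]);
translate([223, 381, 282]) cube([38, 220, 20]);
translate([542, 381, 282]) cube([38, 220, 20]);


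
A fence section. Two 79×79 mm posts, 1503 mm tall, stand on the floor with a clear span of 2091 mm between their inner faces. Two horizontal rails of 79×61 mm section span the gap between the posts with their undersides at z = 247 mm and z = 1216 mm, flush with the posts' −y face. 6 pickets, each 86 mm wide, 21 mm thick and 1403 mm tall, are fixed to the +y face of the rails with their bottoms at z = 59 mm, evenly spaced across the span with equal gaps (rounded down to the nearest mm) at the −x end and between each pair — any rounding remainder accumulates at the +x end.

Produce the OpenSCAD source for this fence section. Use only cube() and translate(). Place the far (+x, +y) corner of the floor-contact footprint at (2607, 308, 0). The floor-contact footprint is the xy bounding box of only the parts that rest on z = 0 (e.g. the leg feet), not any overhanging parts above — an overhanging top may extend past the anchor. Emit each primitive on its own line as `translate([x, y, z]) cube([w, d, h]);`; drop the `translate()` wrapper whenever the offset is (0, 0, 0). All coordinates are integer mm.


translate([358, 229, 0]) cube([79, 79, 1503]);
translate([2528, 229, 0]) cube([79, 79, 1503]);
translate([437, 229, 247]) cube([2091, 79, 61]);
translate([437, 229, 1216]) cube([2091, 79, 61]);
translate([662, 308, 59]) cube([86, 21, 1403]);
translate([973, 308, 59]) cube([86, 21, 1403]);
translate([1284, 308, 59]) cube([86, 21, 1403]);
translate([1595, 308, 59]) cube([86, 21, 1403]);
translate([1906, 308, 59]) cube([86, 21, 1403]);
translate([2217, 308, 59]) cube([86, 21, 1403]);


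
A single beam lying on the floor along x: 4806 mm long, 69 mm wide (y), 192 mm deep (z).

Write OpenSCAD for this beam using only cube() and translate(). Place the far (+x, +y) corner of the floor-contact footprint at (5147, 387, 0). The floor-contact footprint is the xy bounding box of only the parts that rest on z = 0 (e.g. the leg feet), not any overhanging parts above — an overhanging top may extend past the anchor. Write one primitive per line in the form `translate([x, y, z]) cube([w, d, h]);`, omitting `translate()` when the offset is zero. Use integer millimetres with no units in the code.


translate([341, 318, 0]) cube([4806, 69, 192]);


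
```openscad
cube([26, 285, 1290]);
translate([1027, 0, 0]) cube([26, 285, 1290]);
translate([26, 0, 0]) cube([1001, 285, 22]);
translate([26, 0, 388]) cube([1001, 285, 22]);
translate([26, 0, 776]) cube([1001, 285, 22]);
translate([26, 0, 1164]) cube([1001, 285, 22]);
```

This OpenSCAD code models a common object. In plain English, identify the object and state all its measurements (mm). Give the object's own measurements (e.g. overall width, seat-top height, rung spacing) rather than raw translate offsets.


An open bookshelf. Two side panels, each 26 mm thick, 285 mm deep and 1290 mm tall, stand 1053 mm apart (outside-to-outside). Between them sit 4 shelves, each 22 mm thick and 285 mm deep, spanning the full gap between the sides. The bottom shelf rests on the floor (its underside at z = 0) and the clear gap between one shelf's top and the next shelf's underside is 366 mm.


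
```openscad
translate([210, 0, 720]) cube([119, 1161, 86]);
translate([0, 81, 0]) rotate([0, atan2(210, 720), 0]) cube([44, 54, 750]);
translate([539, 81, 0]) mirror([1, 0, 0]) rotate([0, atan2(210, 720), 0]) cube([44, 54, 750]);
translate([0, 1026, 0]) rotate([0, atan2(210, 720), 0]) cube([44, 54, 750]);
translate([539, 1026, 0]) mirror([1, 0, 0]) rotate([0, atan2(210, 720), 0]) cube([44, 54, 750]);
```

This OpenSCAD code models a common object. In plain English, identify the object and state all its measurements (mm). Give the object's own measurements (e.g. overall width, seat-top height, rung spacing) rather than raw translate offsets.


A sawhorse. A 119×1161×86 mm beam (x, y, z) sits on two A-frame leg pairs. Each pair is two raked legs of 44×54 mm section (54 mm along y) splaying symmetrically in x. Each leg rises 720 mm vertically over 210 mm of horizontal reach and is 750 mm long along its own axis. Every leg's outer bottom edge rests on the floor and its outer top edge meets a bottom edge of the beam — the left legs (tilting toward +x) meet the beam's −x bottom edge, the right legs (their mirror images, tilting toward −x) meet its +x bottom edge — so the leg tops tuck under the beam, the beam's underside is 720 mm above the floor, and the feet are 539 mm apart outside-to-outside with the beam centred between them. The two leg pairs are set in 81 mm from either end of the beam.


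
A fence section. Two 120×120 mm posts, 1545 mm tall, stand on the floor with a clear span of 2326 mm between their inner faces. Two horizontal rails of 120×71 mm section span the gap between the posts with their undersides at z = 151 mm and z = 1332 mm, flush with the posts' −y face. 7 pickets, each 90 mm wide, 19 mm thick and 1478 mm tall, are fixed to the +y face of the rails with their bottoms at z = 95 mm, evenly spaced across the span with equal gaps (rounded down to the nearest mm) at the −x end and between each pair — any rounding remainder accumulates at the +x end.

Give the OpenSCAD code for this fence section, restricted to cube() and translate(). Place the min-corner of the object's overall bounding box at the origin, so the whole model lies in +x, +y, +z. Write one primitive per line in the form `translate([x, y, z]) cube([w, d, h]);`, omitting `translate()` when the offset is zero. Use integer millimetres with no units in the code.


cube([120, 120, 1545]);
translate([2446, 0, 0]) cube([120, 120, 1545]);
translate([120, 0, 151]) cube([2326, 120, 71]);
translate([120, 0, 1332]) cube([2326, 120, 71]);
translate([332, 120, 95]) cube([90, 19, 1478]);
translate([634, 120, 95]) cube([90, 19, 1478]);
translate([936, 120, 95]) cube([90, 19, 1478]);
translate([1238, 120, 95]) cube([90, 19, 1478]);
translate([1540, 120, 95]) cube([90, 19, 1478]);
translate([1842, 120, 95]) cube([90, 19, 1478]);
translate([2144, 120, 95]) cube([90, 19, 1478]);


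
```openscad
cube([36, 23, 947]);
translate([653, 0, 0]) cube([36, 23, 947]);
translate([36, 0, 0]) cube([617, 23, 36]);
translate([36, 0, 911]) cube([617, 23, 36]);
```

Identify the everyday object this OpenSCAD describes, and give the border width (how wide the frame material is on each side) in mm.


A picture frame. The border width is 36 mm.

Four thin pieces enclosing a rectangular opening — a picture frame. The two full-height stiles are 947 mm tall; the top rail sits at z = 911 and is 36 mm tall, so the border above the opening is 947 − 911 = 36 mm, matching the stile x-width.


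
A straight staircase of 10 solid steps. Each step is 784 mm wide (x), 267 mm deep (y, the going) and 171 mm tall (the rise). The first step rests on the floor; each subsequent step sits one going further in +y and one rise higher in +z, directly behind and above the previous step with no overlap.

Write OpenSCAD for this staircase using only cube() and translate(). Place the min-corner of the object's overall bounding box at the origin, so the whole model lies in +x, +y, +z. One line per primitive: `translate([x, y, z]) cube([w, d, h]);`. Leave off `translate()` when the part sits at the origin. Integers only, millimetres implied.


cube([784, 267, 171]);
translate([0, 267, 171]) cube([784, 267, 171]);
translate([0, 534, 342]) cube([784, 267, 171]);
translate([0, 801, 513]) cube([784, 267, 171]);
translate([0, 1068, 684]) cube([784, 267, 171]);
translate([0, 1335, 855]) cube([784, 267, 171]);
translate([0, 1602, 1026]) cube([784, 267, 171]);
translate([0, 1869, 1197]) cube([784, 267, 171]);
translate([0, 2136, 1368]) cube([784, 267, 171]);
translate([0, 2403, 1539]) cube([784, 267, 171]);
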